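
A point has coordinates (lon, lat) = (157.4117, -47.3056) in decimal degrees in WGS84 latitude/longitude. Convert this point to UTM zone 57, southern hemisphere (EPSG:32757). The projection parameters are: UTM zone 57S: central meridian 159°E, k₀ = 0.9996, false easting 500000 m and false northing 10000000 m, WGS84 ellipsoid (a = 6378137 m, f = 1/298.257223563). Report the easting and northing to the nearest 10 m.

Zone 57 central meridian λ₀ = 6×57 − 183 = 159°; Δλ = -1.5883°.
Transverse Mercator on WGS84 with k₀ = 0.9996 gives E = 379940.028 m, N = 4759651.531 m.

E 379940 m, N 4759650 m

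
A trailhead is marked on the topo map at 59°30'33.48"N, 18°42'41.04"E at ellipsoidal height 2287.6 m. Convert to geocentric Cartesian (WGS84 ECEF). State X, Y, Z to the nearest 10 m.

X 3073960 m, Y 1041160 m, Z 5474910 m

WGS84: a = 6378137 m, e² = 0.006694380; N(φ) = a/√(1−e²sin²φ) = 6394048.856 m.
X = (N+h)·cosφ·cosλ = 3073955.834 m; Y = (N+h)·cosφ·sinλ = 1041158.382 m; Z = (N(1−e²)+h)·sinφ = 5474912.011 m.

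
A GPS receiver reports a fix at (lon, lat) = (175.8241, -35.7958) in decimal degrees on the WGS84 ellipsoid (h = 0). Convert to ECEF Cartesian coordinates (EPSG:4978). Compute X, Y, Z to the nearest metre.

WGS84: a = 6378137 m, e² = 0.006694380; N(φ) = a/√(1−e²sin²φ) = 6385453.132 m.
X = (N+h)·cosφ·cosλ = -5165533.806 m; Y = (N+h)·cosφ·sinλ = 377148.692 m; Z = (N(1−e²)+h)·sinφ = -3709837.727 m.

X -5165534 m, Y 377149 m, Z -3709838 m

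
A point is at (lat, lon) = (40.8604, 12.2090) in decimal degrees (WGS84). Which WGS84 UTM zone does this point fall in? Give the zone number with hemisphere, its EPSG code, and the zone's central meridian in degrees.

Zone 33N (EPSG:32633), central meridian 15°

UTM zone = ⌊(λ + 180)/6⌋ + 1; 12.2090° ∈ [12°, 18°) → zone 33.
Hemisphere: N (φ ≥ 0).
Central meridian λ₀ = 6×33 − 183 = 15°.
EPSG code: 32633.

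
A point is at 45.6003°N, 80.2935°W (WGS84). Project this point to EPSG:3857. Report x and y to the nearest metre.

x -8938232 m, y 5716527 m

Web Mercator is spherical with R = a = 6378137 m.
x = R·λ = 6378137 × -1.401385943 = -8938231.534 m.
y = R·ln tan(π/4 + φ/2) = 6378137 × 0.896269043 = 5716526.747 m.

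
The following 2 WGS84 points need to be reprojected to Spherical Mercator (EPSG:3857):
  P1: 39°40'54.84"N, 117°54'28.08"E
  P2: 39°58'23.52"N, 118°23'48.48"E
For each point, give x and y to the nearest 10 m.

Web Mercator: x = R·λ, y = R·ln tan(π/4+φ/2), R = 6378137 m.
P1 (39.6819°, 117.9078°) → (13125436.257, 4819823.958) m.
P2 (39.9732°, 118.3968°) → (13179871.488, 4862048.540) m.

P1: x 13125440 m, y 4819820 m; P2: x 13179870 m, y 4862050 m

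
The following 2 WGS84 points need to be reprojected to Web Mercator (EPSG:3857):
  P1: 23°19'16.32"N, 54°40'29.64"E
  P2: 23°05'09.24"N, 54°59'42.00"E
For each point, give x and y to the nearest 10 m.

P1: x 6086380 m, y 2670910 m; P2: x 6122020 m, y 2642410 m

Web Mercator: x = R·λ, y = R·ln tan(π/4+φ/2), R = 6378137 m.
P1 (23.3212°, 54.6749°) → (6086382.027, 2670908.838) m.
P2 (23.0859°, 54.9950°) → (6122015.396, 2642410.100) m.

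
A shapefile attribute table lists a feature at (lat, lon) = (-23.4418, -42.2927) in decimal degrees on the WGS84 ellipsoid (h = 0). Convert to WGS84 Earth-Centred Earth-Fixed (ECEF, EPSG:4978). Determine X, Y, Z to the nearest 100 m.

WGS84: a = 6378137 m, e² = 0.006694380; N(φ) = a/√(1−e²sin²φ) = 6381518.325 m.
X = (N+h)·cosφ·cosλ = 4330907.032 m; Y = (N+h)·cosφ·sinλ = -3939813.632 m; Z = (N(1−e²)+h)·sinφ = -2521683.706 m.

X 4330900 m, Y -3939800 m, Z -2521700 m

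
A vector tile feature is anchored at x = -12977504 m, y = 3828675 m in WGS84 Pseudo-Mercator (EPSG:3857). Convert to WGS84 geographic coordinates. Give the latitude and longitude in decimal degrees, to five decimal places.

lat 32.49660°, lon -116.57890°

R = 6378137 m. λ = x/R = -116.57890193°.
φ = 2·arctan(exp(y/R)) − 90° = 2·arctan(1.82263) − 90° = 32.49659941°.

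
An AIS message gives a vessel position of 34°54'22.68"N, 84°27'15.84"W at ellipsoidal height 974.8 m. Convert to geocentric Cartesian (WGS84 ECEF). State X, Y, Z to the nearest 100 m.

WGS84: a = 6378137 m, e² = 0.006694380; N(φ) = a/√(1−e²sin²φ) = 6385139.278 m.
X = (N+h)·cosφ·cosλ = 506110.385 m; Y = (N+h)·cosφ·sinλ = -5212669.561 m; Z = (N(1−e²)+h)·sinφ = 3629904.726 m.

X 506100 m, Y -5212700 m, Z 3629900 m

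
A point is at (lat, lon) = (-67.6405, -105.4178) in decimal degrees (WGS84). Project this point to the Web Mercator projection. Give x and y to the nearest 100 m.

Web Mercator is spherical with R = a = 6378137 m.
x = R·λ = 6378137 × -1.839887700 = -11735055.817 m.
y = R·ln tan(π/4 + φ/2) = 6378137 × -1.621317840 = -10340987.307 m.

x -11735100 m, y -10341000 m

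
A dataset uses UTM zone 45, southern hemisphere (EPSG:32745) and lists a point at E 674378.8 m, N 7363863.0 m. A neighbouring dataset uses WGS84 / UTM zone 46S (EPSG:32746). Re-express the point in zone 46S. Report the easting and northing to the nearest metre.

UTM 45S → geographic: φ = -23.82710016°, λ = 88.71199988°.
UTM 46S (λ₀ = 93°) forward: E = 63005.529 m, N = 7358301.347 m.

E 63006 m, N 7358301 m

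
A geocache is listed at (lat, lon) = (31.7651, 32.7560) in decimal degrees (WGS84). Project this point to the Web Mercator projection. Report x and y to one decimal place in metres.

Web Mercator is spherical with R = a = 6378137 m.
x = R·λ = 6378137 × 0.571700050 = 3646381.240 m.
y = R·ln tan(π/4 + φ/2) = 6378137 × 0.585204691 = 3732515.695 m.

x 3646381.2 m, y 3732515.7 m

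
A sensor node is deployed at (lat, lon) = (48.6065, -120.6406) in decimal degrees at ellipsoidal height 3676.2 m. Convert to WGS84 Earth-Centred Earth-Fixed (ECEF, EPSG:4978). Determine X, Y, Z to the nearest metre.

X -2154700 m, Y -3637513 m, Z 4764495 m

WGS84: a = 6378137 m, e² = 0.006694380; N(φ) = a/√(1−e²sin²φ) = 6390185.736 m.
X = (N+h)·cosφ·cosλ = -2154699.644 m; Y = (N+h)·cosφ·sinλ = -3637512.888 m; Z = (N(1−e²)+h)·sinφ = 4764494.565 m.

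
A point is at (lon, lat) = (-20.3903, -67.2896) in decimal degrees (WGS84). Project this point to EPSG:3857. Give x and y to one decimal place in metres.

Web Mercator is spherical with R = a = 6378137 m.
x = R·λ = 6378137 × -0.355877870 = -2269837.813 m.
y = R·ln tan(π/4 + φ/2) = 6378137 × -1.605337331 = -10239061.427 m.

x -2269837.8 m, y -10239061.4 m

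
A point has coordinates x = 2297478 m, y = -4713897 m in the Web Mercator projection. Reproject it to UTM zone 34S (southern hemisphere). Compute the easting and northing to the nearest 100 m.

E 468700 m, N 5689200 m

Web Mercator inverse (R = 6378137 m) → φ = -38.94570318°, λ = 20.63859602°.
UTM 34S forward: E = 468681.448 m, N = 5689186.678 m.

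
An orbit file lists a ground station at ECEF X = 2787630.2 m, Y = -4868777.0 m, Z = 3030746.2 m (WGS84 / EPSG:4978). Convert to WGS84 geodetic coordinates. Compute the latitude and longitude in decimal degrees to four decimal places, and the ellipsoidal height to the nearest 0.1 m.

λ = atan2(Y, X) = -60.20659941°; p = √(X²+Y²) = 5610336.1 m.
Bowring's method on WGS84 (a = 6378137 m, b = 6356752.314 m) gives φ = 28.53939980°, h = 3333.576 m.

lat 28.5394°, lon -60.2066°, h 3333.6 m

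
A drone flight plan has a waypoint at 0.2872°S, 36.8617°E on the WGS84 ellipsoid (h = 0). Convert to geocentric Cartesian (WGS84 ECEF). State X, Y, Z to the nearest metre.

X 5102993 m, Y 3826104 m, Z -31757 m

WGS84: a = 6378137 m, e² = 0.006694380; N(φ) = a/√(1−e²sin²φ) = 6378137.536 m.
X = (N+h)·cosφ·cosλ = 5102993.402 m; Y = (N+h)·cosφ·sinλ = 3826104.369 m; Z = (N(1−e²)+h)·sinφ = -31756.802 m.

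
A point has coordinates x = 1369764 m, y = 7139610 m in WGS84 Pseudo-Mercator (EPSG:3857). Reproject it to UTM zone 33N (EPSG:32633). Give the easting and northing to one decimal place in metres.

Web Mercator inverse (R = 6378137 m) → φ = 53.83839788°, λ = 12.30479937°.
UTM 33N forward: E = 322667.121 m, N = 5968910.418 m.

E 322667.1 m, N 5968910.4 m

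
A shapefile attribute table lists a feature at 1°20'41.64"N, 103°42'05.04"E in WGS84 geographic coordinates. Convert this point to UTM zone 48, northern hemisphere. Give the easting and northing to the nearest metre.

Zone 48 central meridian λ₀ = 6×48 − 183 = 105°; Δλ = -1.2986°.
Transverse Mercator on WGS84 with k₀ = 0.9996 gives E = 355525.434 m, N = 148690.566 m.

E 355525 m, N 148691 m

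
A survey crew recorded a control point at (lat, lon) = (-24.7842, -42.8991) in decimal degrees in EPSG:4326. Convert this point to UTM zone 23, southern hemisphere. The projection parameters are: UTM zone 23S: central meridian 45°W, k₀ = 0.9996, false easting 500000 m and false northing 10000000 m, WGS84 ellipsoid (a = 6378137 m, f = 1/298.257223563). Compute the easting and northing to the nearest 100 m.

Zone 23 central meridian λ₀ = 6×23 − 183 = -45°; Δλ = +2.1009°.
Transverse Mercator on WGS84 with k₀ = 0.9996 gives E = 712401.083 m, N = 7257314.221 m.

E 712400 m, N 7257300 m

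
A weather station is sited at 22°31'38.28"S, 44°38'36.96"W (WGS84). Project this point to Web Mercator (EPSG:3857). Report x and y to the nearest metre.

Web Mercator is spherical with R = a = 6378137 m.
x = R·λ = 6378137 × -0.779177810 = -4969702.819 m.
y = R·ln tan(π/4 + φ/2) = 6378137 × -0.403715503 = -2574952.786 m.

x -4969703 m, y -2574953 m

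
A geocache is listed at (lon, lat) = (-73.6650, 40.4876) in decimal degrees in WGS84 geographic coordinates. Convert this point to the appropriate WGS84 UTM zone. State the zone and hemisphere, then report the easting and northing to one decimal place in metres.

Zone 18N: E 613142.2 m, N 4482734.2 m

Longitude -73.6650° lies in the 6° band [-78°, -72°), giving zone 18; latitude is north of the equator, so 18N.
Zone 18 central meridian λ₀ = 6×18 − 183 = -75°; Δλ = +1.3350°.
Transverse Mercator on WGS84 with k₀ = 0.9996 gives E = 613142.152 m, N = 4482734.249 m.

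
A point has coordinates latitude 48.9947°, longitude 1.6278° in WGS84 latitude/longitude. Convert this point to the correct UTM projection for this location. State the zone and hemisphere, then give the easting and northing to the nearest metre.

Longitude 1.6278° lies in the 6° band [0°, 6°), giving zone 31; latitude is north of the equator, so 31N.
Zone 31 central meridian λ₀ = 6×31 − 183 = 3°; Δλ = -1.3722°.
Transverse Mercator on WGS84 with k₀ = 0.9996 gives E = 399624.501 m, N = 5427773.750 m.

Zone 31N: E 399625 m, N 5427774 m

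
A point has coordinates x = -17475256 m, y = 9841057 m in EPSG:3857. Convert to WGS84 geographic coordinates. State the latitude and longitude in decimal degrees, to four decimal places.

lat 65.8689°, lon -156.9829°

R = 6378137 m. λ = x/R = -156.98289559°.
φ = 2·arctan(exp(y/R)) − 90° = 2·arctan(4.67831) − 90° = 65.86889973°.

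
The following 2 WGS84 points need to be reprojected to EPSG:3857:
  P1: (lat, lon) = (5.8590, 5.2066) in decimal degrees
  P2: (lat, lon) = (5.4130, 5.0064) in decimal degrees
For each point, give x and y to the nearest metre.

Web Mercator: x = R·λ, y = R·ln tan(π/4+φ/2), R = 6378137 m.
P1 (5.8590°, 5.2066°) → (579596.061, 653360.575) m.
P2 (5.4130°, 5.0064°) → (557309.899, 603470.782) m.

P1: x 579596 m, y 653361 m; P2: x 557310 m, y 603471 m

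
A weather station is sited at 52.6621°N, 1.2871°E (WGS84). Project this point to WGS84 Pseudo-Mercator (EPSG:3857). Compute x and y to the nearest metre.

Web Mercator is spherical with R = a = 6378137 m.
x = R·λ = 6378137 × 0.022464133 = 143279.317 m.
y = R·ln tan(π/4 + φ/2) = 6378137 × 1.085072101 = 6920738.517 m.

x 143279 m, y 6920739 m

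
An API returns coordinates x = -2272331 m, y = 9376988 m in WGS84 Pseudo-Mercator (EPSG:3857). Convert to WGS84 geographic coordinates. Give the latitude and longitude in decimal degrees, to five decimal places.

lat 64.10700°, lon -20.41270°

R = 6378137 m. λ = x/R = -20.41269668°.
φ = 2·arctan(exp(y/R)) − 90° = 2·arctan(4.35000) − 90° = 64.10700076°.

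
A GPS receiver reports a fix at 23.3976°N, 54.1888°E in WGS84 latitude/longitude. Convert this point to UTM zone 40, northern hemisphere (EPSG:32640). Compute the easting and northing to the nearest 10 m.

Zone 40 central meridian λ₀ = 6×40 − 183 = 57°; Δλ = -2.8112°.
Transverse Mercator on WGS84 with k₀ = 0.9996 gives E = 212675.176 m, N = 2590335.732 m.

E 212680 m, N 2590340 m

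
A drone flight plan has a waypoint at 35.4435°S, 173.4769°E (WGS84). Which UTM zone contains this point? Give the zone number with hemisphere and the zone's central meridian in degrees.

Zone 59S, central meridian 171°

UTM zone = ⌊(λ + 180)/6⌋ + 1; 173.4769° ∈ [168°, 174°) → zone 59.
Hemisphere: S (φ < 0).
Central meridian λ₀ = 6×59 − 183 = 171°.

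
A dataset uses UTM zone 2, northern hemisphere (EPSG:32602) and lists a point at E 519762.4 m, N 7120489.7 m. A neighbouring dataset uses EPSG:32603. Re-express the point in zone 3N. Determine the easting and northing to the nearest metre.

UTM 2N → geographic: φ = 64.21009964°, λ = -170.59289985°.
UTM 3N (λ₀ = -165°) forward: E = 228763.294 m, N = 7132359.284 m.

E 228763 m, N 7132359 m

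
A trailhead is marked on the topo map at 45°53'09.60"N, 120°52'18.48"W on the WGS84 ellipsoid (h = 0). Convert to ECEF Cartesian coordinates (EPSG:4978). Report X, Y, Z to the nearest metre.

WGS84: a = 6378137 m, e² = 0.006694380; N(φ) = a/√(1−e²sin²φ) = 6389170.058 m.
X = (N+h)·cosφ·cosλ = -2282058.277 m; Y = (N+h)·cosφ·sinλ = -3817303.984 m; Z = (N(1−e²)+h)·sinφ = 4556436.377 m.

X -2282058 m, Y -3817304 m, Z 4556436 m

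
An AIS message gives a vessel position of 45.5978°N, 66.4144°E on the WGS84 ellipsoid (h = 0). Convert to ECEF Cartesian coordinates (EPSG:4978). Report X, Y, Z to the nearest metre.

WGS84: a = 6378137 m, e² = 0.006694380; N(φ) = a/√(1−e²sin²φ) = 6389062.153 m.
X = (N+h)·cosφ·cosλ = 1788677.827 m; Y = (N+h)·cosφ·sinλ = 4096928.151 m; Z = (N(1−e²)+h)·sinφ = 4534081.285 m.

X 1788678 m, Y 4096928 m, Z 4534081 m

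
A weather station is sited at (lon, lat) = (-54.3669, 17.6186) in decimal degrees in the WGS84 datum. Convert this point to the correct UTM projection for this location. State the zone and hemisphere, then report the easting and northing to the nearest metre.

Zone 21N: E 779421 m, N 1949934 m

Longitude -54.3669° lies in the 6° band [-60°, -54°), giving zone 21; latitude is north of the equator, so 21N.
Zone 21 central meridian λ₀ = 6×21 − 183 = -57°; Δλ = +2.6331°.
Transverse Mercator on WGS84 with k₀ = 0.9996 gives E = 779420.843 m, N = 1949934.103 m.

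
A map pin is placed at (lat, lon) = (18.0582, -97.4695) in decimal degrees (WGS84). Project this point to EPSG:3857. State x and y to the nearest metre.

x -10850255 m, y 2044362 m

Web Mercator is spherical with R = a = 6378137 m.
x = R·λ = 6378137 × -1.701163695 = -10850255.108 m.
y = R·ln tan(π/4 + φ/2) = 6378137 × 0.320526492 = 2044361.878 m.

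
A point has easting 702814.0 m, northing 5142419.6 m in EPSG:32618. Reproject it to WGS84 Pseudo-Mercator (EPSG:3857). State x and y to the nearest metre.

Unproject from UTM 18N (λ₀ = -75°) → φ = 46.40489996°, λ = -72.36140063°.
Web Mercator (R = 6378137 m): x = -8055234.272 m, y = 5845473.845 m.

x -8055234 m, y 5845474 m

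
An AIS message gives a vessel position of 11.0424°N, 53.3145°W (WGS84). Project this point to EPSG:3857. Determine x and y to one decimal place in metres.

x -5934943.0 m, y 1236915.4 m

Web Mercator is spherical with R = a = 6378137 m.
x = R·λ = 6378137 × -0.930513564 = -5934942.992 m.
y = R·ln tan(π/4 + φ/2) = 6378137 × 0.193930522 = 1236915.436 m.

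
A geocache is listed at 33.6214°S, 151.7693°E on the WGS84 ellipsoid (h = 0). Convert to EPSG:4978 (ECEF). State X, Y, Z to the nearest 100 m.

X -4684200 m, Y 2514900 m, Z -3511600 m

WGS84: a = 6378137 m, e² = 0.006694380; N(φ) = a/√(1−e²sin²φ) = 6384692.359 m.
X = (N+h)·cosφ·cosλ = -4684213.867 m; Y = (N+h)·cosφ·sinλ = 2514885.848 m; Z = (N(1−e²)+h)·sinφ = -3511554.693 m.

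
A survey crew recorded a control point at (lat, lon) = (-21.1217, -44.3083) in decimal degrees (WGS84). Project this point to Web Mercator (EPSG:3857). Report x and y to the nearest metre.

x -4932377 m, y -2406396 m

Web Mercator is spherical with R = a = 6378137 m.
x = R·λ = 6378137 × -0.773325721 = -4932377.394 m.
y = R·ln tan(π/4 + φ/2) = 6378137 × -0.377288218 = -2406395.943 m.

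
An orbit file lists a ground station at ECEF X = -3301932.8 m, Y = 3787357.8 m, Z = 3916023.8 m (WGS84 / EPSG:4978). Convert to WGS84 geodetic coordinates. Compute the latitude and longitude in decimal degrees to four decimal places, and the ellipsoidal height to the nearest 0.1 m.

lat 38.1184°, lon 131.0829°, h 375.9 m

λ = atan2(Y, X) = 131.08290026°; p = √(X²+Y²) = 5024623.3 m.
Bowring's method on WGS84 (a = 6378137 m, b = 6356752.314 m) gives φ = 38.11840003°, h = 375.947 m.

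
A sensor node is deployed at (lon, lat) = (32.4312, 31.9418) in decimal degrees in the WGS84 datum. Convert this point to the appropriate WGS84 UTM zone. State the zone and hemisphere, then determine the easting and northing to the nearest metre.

Zone 36N: E 446239 m, N 3534126 m

Longitude 32.4312° lies in the 6° band [30°, 36°), giving zone 36; latitude is north of the equator, so 36N.
Zone 36 central meridian λ₀ = 6×36 − 183 = 33°; Δλ = -0.5688°.
Transverse Mercator on WGS84 with k₀ = 0.9996 gives E = 446239.499 m, N = 3534125.875 m.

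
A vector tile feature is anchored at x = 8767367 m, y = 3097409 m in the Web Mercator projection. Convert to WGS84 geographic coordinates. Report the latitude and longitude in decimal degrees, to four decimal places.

R = 6378137 m. λ = x/R = 78.75859778°.
φ = 2·arctan(exp(y/R)) − 90° = 2·arctan(1.62520) − 90° = 26.79119936°.

lat 26.7912°, lon 78.7586°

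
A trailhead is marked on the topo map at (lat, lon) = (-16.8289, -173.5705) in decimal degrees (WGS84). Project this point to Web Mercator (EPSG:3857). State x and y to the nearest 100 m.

Web Mercator is spherical with R = a = 6378137 m.
x = R·λ = 6378137 × -3.029376709 = -19321779.677 m.
y = R·ln tan(π/4 + φ/2) = 6378137 × -0.298036410 = -1900917.052 m.

x -19321800 m, y -1900900 m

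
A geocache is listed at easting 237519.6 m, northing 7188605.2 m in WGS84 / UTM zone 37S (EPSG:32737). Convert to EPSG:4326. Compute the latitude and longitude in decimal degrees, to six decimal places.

Zone 37S: λ₀ = 39°, k₀ = 0.9996, false easting 500000 m, false northing 10000000 m.
Meridian distance M = (N − FN)/k₀ = -2812519.8 m.
Inverse transverse Mercator on WGS84 gives φ = -25.39629956°, λ = 36.39100027°.

lat -25.396300°, lon 36.391000°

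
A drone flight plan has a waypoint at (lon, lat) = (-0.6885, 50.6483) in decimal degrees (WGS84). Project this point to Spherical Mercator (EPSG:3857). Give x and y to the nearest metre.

Web Mercator is spherical with R = a = 6378137 m.
x = R·λ = 6378137 × -0.012016592 = -76643.469 m.
y = R·ln tan(π/4 + φ/2) = 6378137 × 1.028406301 = 6559316.281 m.

x -76643 m, y 6559316 m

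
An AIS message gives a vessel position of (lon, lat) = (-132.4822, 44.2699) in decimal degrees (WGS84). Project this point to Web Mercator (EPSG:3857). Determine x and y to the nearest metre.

x -14747851 m, y 5507305 m

Web Mercator is spherical with R = a = 6378137 m.
x = R·λ = 6378137 × -2.312250590 = -14747851.043 m.
y = R·ln tan(π/4 + φ/2) = 6378137 × 0.863466131 = 5507305.275 m.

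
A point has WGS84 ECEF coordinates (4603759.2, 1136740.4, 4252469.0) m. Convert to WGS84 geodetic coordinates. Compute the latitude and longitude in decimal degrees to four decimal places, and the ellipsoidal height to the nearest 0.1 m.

lat 42.0759°, lon 13.8698°, h 901.0 m

λ = atan2(Y, X) = 13.86980061°; p = √(X²+Y²) = 4742022.5 m.
Bowring's method on WGS84 (a = 6378137 m, b = 6356752.314 m) gives φ = 42.07590001°, h = 901.049 m.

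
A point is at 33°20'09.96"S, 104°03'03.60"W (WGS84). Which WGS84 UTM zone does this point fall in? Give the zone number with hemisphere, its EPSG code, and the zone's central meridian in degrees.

Zone 13S (EPSG:32713), central meridian -105°

UTM zone = ⌊(λ + 180)/6⌋ + 1; -104.0510° ∈ [-108°, -102°) → zone 13.
Hemisphere: S (φ < 0).
Central meridian λ₀ = 6×13 − 183 = -105°.
EPSG code: 32713.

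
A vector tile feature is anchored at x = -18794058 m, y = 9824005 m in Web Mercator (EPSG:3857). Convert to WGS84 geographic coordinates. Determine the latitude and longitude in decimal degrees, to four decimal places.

R = 6378137 m. λ = x/R = -168.82989552°.
φ = 2·arctan(exp(y/R)) − 90° = 2·arctan(4.66581) − 90° = 65.80619903°.

lat 65.8062°, lon -168.8299°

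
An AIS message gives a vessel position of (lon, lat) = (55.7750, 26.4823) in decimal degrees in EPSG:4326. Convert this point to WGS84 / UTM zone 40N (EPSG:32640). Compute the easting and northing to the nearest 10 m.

Zone 40 central meridian λ₀ = 6×40 − 183 = 57°; Δλ = -1.2250°.
Transverse Mercator on WGS84 with k₀ = 0.9996 gives E = 377904.146 m, N = 2929679.388 m.

E 377900 m, N 2929680 m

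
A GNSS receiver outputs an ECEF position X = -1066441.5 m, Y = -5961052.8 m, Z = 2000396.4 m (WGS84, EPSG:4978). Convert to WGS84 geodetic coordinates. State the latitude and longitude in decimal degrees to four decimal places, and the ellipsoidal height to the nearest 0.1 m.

lat 18.3950°, lon -100.1430°, h 1517.8 m

λ = atan2(Y, X) = -100.14299987°; p = √(X²+Y²) = 6055695.5 m.
Bowring's method on WGS84 (a = 6378137 m, b = 6356752.314 m) gives φ = 18.39499988°, h = 1517.844 m.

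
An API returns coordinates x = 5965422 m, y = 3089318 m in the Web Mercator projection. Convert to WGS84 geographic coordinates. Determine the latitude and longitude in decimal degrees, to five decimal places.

lat 26.72630°, lon 53.58830°

R = 6378137 m. λ = x/R = 53.58829759°.
φ = 2·arctan(exp(y/R)) − 90° = 2·arctan(1.62314) − 90° = 26.72630025°.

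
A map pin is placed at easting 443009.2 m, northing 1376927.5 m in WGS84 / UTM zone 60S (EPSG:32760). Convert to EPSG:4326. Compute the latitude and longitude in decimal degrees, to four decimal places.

Zone 60S: λ₀ = 177°, k₀ = 0.9996, false easting 500000 m, false northing 10000000 m.
Meridian distance M = (N − FN)/k₀ = -8626523.1 m.
Inverse transverse Mercator on WGS84 gives φ = -77.67329985°, λ = 174.60799895°.

lat -77.6733°, lon 174.6080°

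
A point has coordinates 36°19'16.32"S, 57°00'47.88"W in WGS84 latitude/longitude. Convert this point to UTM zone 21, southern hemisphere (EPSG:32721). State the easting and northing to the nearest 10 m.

E 498810 m, N 5980420 m

Zone 21 central meridian λ₀ = 6×21 − 183 = -57°; Δλ = -0.0133°.
Transverse Mercator on WGS84 with k₀ = 0.9996 gives E = 498806.182 m, N = 5980424.733 m.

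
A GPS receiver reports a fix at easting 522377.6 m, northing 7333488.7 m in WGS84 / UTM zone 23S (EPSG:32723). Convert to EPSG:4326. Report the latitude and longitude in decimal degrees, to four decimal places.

Zone 23S: λ₀ = -45°, k₀ = 0.9996, false easting 500000 m, false northing 10000000 m.
Meridian distance M = (N − FN)/k₀ = -2667578.3 m.
Inverse transverse Mercator on WGS84 gives φ = -24.11080004°, λ = -44.77979998°.

lat -24.1108°, lon -44.7798°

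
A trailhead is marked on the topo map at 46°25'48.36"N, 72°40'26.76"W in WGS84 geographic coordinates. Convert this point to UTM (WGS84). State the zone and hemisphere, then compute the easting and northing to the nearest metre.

Zone 18N: E 678697 m, N 5144465 m

Longitude -72.6741° lies in the 6° band [-78°, -72°), giving zone 18; latitude is north of the equator, so 18N.
Zone 18 central meridian λ₀ = 6×18 − 183 = -75°; Δλ = +2.3259°.
Transverse Mercator on WGS84 with k₀ = 0.9996 gives E = 678696.889 m, N = 5144464.998 m.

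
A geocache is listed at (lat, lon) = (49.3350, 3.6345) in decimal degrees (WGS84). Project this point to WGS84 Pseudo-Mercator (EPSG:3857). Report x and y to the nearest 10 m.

x 404590 m, y 6331900 m

Web Mercator is spherical with R = a = 6378137 m.
x = R·λ = 6378137 × 0.063433992 = 404590.689 m.
y = R·ln tan(π/4 + φ/2) = 6378137 × 0.992750114 = 6331896.235 m.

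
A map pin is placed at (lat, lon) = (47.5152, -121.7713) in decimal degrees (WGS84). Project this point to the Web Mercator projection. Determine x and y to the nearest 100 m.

x -13555500 m, y 6026600 m

Web Mercator is spherical with R = a = 6378137 m.
x = R·λ = 6378137 × -2.125310119 = -13555519.109 m.
y = R·ln tan(π/4 + φ/2) = 6378137 × 0.944880463 = 6026577.042 m.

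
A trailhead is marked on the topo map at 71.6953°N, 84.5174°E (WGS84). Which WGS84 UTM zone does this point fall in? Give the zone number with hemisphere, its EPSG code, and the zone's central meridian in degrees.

UTM zone = ⌊(λ + 180)/6⌋ + 1; 84.5174° ∈ [84°, 90°) → zone 45.
Hemisphere: N (φ ≥ 0).
Central meridian λ₀ = 6×45 − 183 = 87°.
EPSG code: 32645.

Zone 45N (EPSG:32645), central meridian 87°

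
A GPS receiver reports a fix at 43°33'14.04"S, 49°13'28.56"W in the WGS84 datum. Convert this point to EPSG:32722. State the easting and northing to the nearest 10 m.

Zone 22 central meridian λ₀ = 6×22 − 183 = -51°; Δλ = +1.7754°.
Transverse Mercator on WGS84 with k₀ = 0.9996 gives E = 643404.472 m, N = 5176141.403 m.

E 643400 m, N 5176140 m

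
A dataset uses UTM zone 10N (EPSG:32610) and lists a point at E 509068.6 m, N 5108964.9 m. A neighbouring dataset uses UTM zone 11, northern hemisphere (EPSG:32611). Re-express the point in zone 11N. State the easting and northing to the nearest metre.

UTM 10N → geographic: φ = 46.13419994°, λ = -122.88259937°.
UTM 11N (λ₀ = -117°) forward: E = 45630.865 m, N = 5125804.025 m.

E 45631 m, N 5125804 m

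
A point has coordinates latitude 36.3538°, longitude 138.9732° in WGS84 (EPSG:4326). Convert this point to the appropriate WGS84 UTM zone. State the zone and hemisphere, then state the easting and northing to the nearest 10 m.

Longitude 138.9732° lies in the 6° band [138°, 144°), giving zone 54; latitude is north of the equator, so 54N.
Zone 54 central meridian λ₀ = 6×54 − 183 = 141°; Δλ = -2.0268°.
Transverse Mercator on WGS84 with k₀ = 0.9996 gives E = 318137.376 m, N = 4025098.390 m.

Zone 54N: E 318140 m, N 4025100 m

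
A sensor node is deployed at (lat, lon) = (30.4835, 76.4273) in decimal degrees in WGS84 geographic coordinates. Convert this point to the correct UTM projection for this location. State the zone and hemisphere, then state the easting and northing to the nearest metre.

Longitude 76.4273° lies in the 6° band [72°, 78°), giving zone 43; latitude is north of the equator, so 43N.
Zone 43 central meridian λ₀ = 6×43 − 183 = 75°; Δλ = +1.4273°.
Transverse Mercator on WGS84 with k₀ = 0.9996 gives E = 636994.502 m, N = 3373228.768 m.

Zone 43N: E 636995 m, N 3373229 m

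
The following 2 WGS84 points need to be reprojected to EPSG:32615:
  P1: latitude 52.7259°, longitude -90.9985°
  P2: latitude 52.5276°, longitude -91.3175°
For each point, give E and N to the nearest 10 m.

UTM zone 15N: λ₀ = -93°, k₀ = 0.9996.
P1 (52.7259°, -90.9985°) → (635163.213, 5843658.813) m.
P2 (52.5276°, -91.3175°) → (614137.481, 5821052.212) m.

P1: E 635160 m, N 5843660 m; P2: E 614140 m, N 5821050 m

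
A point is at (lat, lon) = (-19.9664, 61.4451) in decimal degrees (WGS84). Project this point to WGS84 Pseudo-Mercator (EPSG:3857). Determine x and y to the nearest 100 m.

x 6840000 m, y -2269100 m

Web Mercator is spherical with R = a = 6378137 m.
x = R·λ = 6378137 × 1.072419304 = 6840037.244 m.
y = R·ln tan(π/4 + φ/2) = 6378137 × -0.355754505 = -2269050.970 m.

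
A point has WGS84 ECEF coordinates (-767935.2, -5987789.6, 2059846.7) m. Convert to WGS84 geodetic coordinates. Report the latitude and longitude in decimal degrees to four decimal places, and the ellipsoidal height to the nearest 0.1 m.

lat 18.9582°, lon -97.3083°, h 2685.9 m

λ = atan2(Y, X) = -97.30830005°; p = √(X²+Y²) = 6036832.7 m.
Bowring's method on WGS84 (a = 6378137 m, b = 6356752.314 m) gives φ = 18.95820039°, h = 2685.874 m.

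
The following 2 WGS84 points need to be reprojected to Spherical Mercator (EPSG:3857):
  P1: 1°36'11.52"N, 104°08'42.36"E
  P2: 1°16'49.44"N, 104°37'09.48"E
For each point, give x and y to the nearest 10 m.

Web Mercator: x = R·λ, y = R·ln tan(π/4+φ/2), R = 6378137 m.
P1 (1.6032°, 104.1451°) → (11593379.501, 178490.701) m.
P2 (1.2804°, 104.6193°) → (11646167.203, 142545.341) m.

P1: x 11593380 m, y 178490 m; P2: x 11646170 m, y 142550 m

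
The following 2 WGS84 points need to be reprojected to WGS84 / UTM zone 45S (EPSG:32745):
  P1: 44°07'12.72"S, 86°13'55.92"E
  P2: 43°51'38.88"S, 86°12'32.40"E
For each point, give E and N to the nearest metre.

P1: E 438567 m, N 5114490 m; P2: E 436434 m, N 5143284 m

UTM zone 45S: λ₀ = 87°, k₀ = 0.9996.
P1 (-44.1202°, 86.2322°) → (438566.671, 5114490.102) m.
P2 (-43.8608°, 86.2090°) → (436434.113, 5143283.562) m.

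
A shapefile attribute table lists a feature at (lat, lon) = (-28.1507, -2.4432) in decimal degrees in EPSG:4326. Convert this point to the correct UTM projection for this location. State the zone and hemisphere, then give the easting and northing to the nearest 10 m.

Longitude -2.4432° lies in the 6° band [-6°, 0°), giving zone 30; latitude is south of the equator, so 30S.
Zone 30 central meridian λ₀ = 6×30 − 183 = -3°; Δλ = +0.5568°.
Transverse Mercator on WGS84 with k₀ = 0.9996 gives E = 554670.110 m, N = 6885978.305 m.

Zone 30S: E 554670 m, N 6885980 m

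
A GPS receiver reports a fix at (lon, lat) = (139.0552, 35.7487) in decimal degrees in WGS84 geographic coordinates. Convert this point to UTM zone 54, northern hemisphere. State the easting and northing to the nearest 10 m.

E 324150 m, N 3957820 m

Zone 54 central meridian λ₀ = 6×54 − 183 = 141°; Δλ = -1.9448°.
Transverse Mercator on WGS84 with k₀ = 0.9996 gives E = 324154.583 m, N = 3957820.151 m.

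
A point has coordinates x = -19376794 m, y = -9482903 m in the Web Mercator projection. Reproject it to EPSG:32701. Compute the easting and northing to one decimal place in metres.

Web Mercator inverse (R = 6378137 m) → φ = -64.51939986°, λ = -174.06470207°.
UTM 1S forward: E = 640861.972 m, N = 2841847.372 m.

E 640862.0 m, N 2841847.4 m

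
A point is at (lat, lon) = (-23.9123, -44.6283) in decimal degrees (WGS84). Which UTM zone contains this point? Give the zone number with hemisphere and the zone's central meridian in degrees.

Zone 23S, central meridian -45°

UTM zone = ⌊(λ + 180)/6⌋ + 1; -44.6283° ∈ [-48°, -42°) → zone 23.
Hemisphere: S (φ < 0).
Central meridian λ₀ = 6×23 − 183 = -45°.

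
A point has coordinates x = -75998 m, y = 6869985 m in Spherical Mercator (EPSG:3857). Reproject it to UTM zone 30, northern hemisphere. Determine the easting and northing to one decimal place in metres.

E 657705.6 m, N 5806353.7 m

Web Mercator inverse (R = 6378137 m) → φ = 52.38469841°, λ = -0.68270165°.
UTM 30N forward: E = 657705.592 m, N = 5806353.691 m.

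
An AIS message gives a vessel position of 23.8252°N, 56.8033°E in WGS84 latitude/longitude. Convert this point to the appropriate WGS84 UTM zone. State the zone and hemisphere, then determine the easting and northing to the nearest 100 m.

Longitude 56.8033° lies in the 6° band [54°, 60°), giving zone 40; latitude is north of the equator, so 40N.
Zone 40 central meridian λ₀ = 6×40 − 183 = 57°; Δλ = -0.1967°.
Transverse Mercator on WGS84 with k₀ = 0.9996 gives E = 479966.475 m, N = 2634887.857 m.

Zone 40N: E 480000 m, N 2634900 m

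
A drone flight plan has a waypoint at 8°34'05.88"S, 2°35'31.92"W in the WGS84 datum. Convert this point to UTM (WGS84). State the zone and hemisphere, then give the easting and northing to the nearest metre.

Zone 30S: E 544875 m, N 9052851 m

Longitude -2.5922° lies in the 6° band [-6°, 0°), giving zone 30; latitude is south of the equator, so 30S.
Zone 30 central meridian λ₀ = 6×30 − 183 = -3°; Δλ = +0.4078°.
Transverse Mercator on WGS84 with k₀ = 0.9996 gives E = 544875.164 m, N = 9052851.029 m.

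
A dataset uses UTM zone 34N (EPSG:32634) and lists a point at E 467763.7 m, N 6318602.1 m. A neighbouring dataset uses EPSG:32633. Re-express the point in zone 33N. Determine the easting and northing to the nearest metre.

E 831949 m, N 6331782 m

UTM 34N → geographic: φ = 57.00980037°, λ = 20.46920014°.
UTM 33N (λ₀ = 15°) forward: E = 831949.276 m, N = 6331781.686 m.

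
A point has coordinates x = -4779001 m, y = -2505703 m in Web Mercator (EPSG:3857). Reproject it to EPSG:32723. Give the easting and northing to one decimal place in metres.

Web Mercator inverse (R = 6378137 m) → φ = -21.95149812°, λ = -42.93049641°.
UTM 23S forward: E = 713722.185 m, N = 7571098.201 m.

E 713722.2 m, N 7571098.2 m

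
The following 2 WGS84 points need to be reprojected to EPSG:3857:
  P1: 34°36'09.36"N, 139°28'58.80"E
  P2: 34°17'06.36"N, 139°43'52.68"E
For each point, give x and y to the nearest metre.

Web Mercator: x = R·λ, y = R·ln tan(π/4+φ/2), R = 6378137 m.
P1 (34.6026°, 139.4830°) → (15527176.534, 4110006.358) m.
P2 (34.2851°, 139.7313°) → (15554817.164, 4067148.536) m.

P1: x 15527177 m, y 4110006 m; P2: x 15554817 m, y 4067149 m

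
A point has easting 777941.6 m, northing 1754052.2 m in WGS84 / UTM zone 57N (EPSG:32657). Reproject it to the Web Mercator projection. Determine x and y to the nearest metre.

Unproject from UTM 57N (λ₀ = 159°) → φ = 15.84989969°, λ = 161.59510028°.
Web Mercator (R = 6378137 m): x = 17988684.278 m, y = 1787346.815 m.

x 17988684 m, y 1787347 m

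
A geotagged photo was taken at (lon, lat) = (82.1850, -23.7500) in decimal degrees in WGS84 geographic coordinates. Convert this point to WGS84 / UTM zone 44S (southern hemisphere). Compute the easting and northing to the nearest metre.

E 620765 m, N 7372948 m

Zone 44 central meridian λ₀ = 6×44 − 183 = 81°; Δλ = +1.1850°.
Transverse Mercator on WGS84 with k₀ = 0.9996 gives E = 620765.171 m, N = 7372948.475 m.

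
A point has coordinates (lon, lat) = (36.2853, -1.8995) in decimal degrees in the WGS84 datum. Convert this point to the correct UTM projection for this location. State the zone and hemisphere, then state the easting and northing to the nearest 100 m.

Longitude 36.2853° lies in the 6° band [36°, 42°), giving zone 37; latitude is south of the equator, so 37S.
Zone 37 central meridian λ₀ = 6×37 − 183 = 39°; Δλ = -2.7147°.
Transverse Mercator on WGS84 with k₀ = 0.9996 gives E = 197973.201 m, N = 9789810.104 m.

Zone 37S: E 198000 m, N 9789800 m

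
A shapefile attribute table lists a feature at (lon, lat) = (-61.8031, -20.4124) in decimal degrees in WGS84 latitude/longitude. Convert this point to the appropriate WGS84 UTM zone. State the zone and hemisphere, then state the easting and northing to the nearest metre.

Zone 20S: E 624880 m, N 7742426 m

Longitude -61.8031° lies in the 6° band [-66°, -60°), giving zone 20; latitude is south of the equator, so 20S.
Zone 20 central meridian λ₀ = 6×20 − 183 = -63°; Δλ = +1.1969°.
Transverse Mercator on WGS84 with k₀ = 0.9996 gives E = 624879.629 m, N = 7742426.465 m.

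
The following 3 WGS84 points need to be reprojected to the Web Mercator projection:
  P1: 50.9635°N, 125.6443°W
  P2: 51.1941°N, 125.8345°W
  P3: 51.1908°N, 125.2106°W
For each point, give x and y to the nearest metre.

Web Mercator: x = R·λ, y = R·ln tan(π/4+φ/2), R = 6378137 m.
P1 (50.9635°, -125.6443°) → (-13986659.497, 6614839.833) m.
P2 (51.1941°, -125.8345°) → (-14007832.464, 6655699.850) m.
P3 (51.1908°, -125.2106°) → (-13938380.234, 6655113.683) m.

P1: x -13986659 m, y 6614840 m; P2: x -14007832 m, y 6655700 m; P3: x -13938380 m, y 6655114 m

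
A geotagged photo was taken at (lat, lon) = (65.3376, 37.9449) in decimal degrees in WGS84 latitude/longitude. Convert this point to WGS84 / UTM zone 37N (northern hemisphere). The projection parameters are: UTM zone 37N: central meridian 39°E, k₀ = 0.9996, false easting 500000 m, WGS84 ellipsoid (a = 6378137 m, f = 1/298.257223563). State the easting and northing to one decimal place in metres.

E 450875.6 m, N 7246491.4 m

Zone 37 central meridian λ₀ = 6×37 − 183 = 39°; Δλ = -1.0551°.
Transverse Mercator on WGS84 with k₀ = 0.9996 gives E = 450875.634 m, N = 7246491.354 m.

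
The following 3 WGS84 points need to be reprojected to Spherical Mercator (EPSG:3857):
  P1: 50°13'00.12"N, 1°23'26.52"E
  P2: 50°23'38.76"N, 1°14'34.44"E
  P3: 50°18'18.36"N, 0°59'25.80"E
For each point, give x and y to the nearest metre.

P1: x 154812 m, y 6483889 m; P2: x 138359 m, y 6514809 m; P3: x 110262 m, y 6499282 m

Web Mercator: x = R·λ, y = R·ln tan(π/4+φ/2), R = 6378137 m.
P1 (50.2167°, 1.3907°) → (154812.016, 6483889.386) m.
P2 (50.3941°, 1.2429°) → (138358.995, 6514808.838) m.
P3 (50.3051°, 0.9905°) → (110261.956, 6499282.408) m.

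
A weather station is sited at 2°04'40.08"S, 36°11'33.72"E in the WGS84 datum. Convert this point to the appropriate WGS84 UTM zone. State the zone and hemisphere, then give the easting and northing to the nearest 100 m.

Zone 37S: E 187700 m, N 9770100 m

Longitude 36.1927° lies in the 6° band [36°, 42°), giving zone 37; latitude is south of the equator, so 37S.
Zone 37 central meridian λ₀ = 6×37 − 183 = 39°; Δλ = -2.8073°.
Transverse Mercator on WGS84 with k₀ = 0.9996 gives E = 187696.316 m, N = 9770062.095 m.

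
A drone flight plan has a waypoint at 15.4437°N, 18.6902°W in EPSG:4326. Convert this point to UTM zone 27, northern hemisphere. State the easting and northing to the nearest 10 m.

Zone 27 central meridian λ₀ = 6×27 − 183 = -21°; Δλ = +2.3098°.
Transverse Mercator on WGS84 with k₀ = 0.9996 gives E = 747859.308 m, N = 1708733.073 m.

E 747860 m, N 1708730 m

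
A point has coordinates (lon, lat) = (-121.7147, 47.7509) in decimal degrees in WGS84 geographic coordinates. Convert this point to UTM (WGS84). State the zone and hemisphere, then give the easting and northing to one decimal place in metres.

Zone 10N: E 596337.5 m, N 5289414.3 m

Longitude -121.7147° lies in the 6° band [-126°, -120°), giving zone 10; latitude is north of the equator, so 10N.
Zone 10 central meridian λ₀ = 6×10 − 183 = -123°; Δλ = +1.2853°.
Transverse Mercator on WGS84 with k₀ = 0.9996 gives E = 596337.475 m, N = 5289414.320 m.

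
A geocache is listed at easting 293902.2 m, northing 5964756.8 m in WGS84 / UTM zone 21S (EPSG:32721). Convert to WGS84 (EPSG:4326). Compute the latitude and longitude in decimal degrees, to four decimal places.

Zone 21S: λ₀ = -57°, k₀ = 0.9996, false easting 500000 m, false northing 10000000 m.
Meridian distance M = (N − FN)/k₀ = -4036857.9 m.
Inverse transverse Mercator on WGS84 gives φ = -36.44030011°, λ = -59.29940029°.

lat -36.4403°, lon -59.2994°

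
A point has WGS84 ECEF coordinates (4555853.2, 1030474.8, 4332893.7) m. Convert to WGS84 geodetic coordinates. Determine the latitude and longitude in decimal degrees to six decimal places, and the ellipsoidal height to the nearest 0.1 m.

lat 43.041700°, lon 12.745100°, h 2937.6 m

λ = atan2(Y, X) = 12.74510038°; p = √(X²+Y²) = 4670939.6 m.
Bowring's method on WGS84 (a = 6378137 m, b = 6356752.314 m) gives φ = 43.04170042°, h = 2937.597 m.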